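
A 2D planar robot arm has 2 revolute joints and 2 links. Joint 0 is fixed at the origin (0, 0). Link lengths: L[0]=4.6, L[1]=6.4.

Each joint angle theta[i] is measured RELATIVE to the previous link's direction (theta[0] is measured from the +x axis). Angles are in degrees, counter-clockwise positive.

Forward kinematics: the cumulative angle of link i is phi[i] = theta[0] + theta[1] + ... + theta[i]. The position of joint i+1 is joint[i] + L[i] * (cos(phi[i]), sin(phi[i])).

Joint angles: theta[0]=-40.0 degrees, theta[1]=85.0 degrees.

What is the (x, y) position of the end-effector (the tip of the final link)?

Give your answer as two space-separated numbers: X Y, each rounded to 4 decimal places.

joint[0] = (0.0000, 0.0000)  (base)
link 0: phi[0] = -40 = -40 deg
  cos(-40 deg) = 0.7660, sin(-40 deg) = -0.6428
  joint[1] = (0.0000, 0.0000) + 4.6 * (0.7660, -0.6428) = (0.0000 + 3.5238, 0.0000 + -2.9568) = (3.5238, -2.9568)
link 1: phi[1] = -40 + 85 = 45 deg
  cos(45 deg) = 0.7071, sin(45 deg) = 0.7071
  joint[2] = (3.5238, -2.9568) + 6.4 * (0.7071, 0.7071) = (3.5238 + 4.5255, -2.9568 + 4.5255) = (8.0493, 1.5687)
End effector: (8.0493, 1.5687)

Answer: 8.0493 1.5687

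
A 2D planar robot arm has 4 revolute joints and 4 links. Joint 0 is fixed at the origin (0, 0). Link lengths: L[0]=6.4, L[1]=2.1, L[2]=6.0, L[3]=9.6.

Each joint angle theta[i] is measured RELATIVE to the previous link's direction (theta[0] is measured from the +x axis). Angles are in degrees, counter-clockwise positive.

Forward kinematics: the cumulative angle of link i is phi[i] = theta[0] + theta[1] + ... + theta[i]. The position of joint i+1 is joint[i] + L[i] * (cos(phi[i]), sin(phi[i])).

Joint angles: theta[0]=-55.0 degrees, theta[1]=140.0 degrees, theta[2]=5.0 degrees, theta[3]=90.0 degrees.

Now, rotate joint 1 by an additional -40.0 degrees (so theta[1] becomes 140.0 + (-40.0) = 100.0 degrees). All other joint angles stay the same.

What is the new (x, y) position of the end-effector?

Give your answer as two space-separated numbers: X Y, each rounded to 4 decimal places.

joint[0] = (0.0000, 0.0000)  (base)
link 0: phi[0] = -55 = -55 deg
  cos(-55 deg) = 0.5736, sin(-55 deg) = -0.8192
  joint[1] = (0.0000, 0.0000) + 6.4 * (0.5736, -0.8192) = (0.0000 + 3.6709, 0.0000 + -5.2426) = (3.6709, -5.2426)
link 1: phi[1] = -55 + 100 = 45 deg
  cos(45 deg) = 0.7071, sin(45 deg) = 0.7071
  joint[2] = (3.6709, -5.2426) + 2.1 * (0.7071, 0.7071) = (3.6709 + 1.4849, -5.2426 + 1.4849) = (5.1558, -3.7576)
link 2: phi[2] = -55 + 100 + 5 = 50 deg
  cos(50 deg) = 0.6428, sin(50 deg) = 0.7660
  joint[3] = (5.1558, -3.7576) + 6 * (0.6428, 0.7660) = (5.1558 + 3.8567, -3.7576 + 4.5963) = (9.0125, 0.8386)
link 3: phi[3] = -55 + 100 + 5 + 90 = 140 deg
  cos(140 deg) = -0.7660, sin(140 deg) = 0.6428
  joint[4] = (9.0125, 0.8386) + 9.6 * (-0.7660, 0.6428) = (9.0125 + -7.3540, 0.8386 + 6.1708) = (1.6585, 7.0094)
End effector: (1.6585, 7.0094)

Answer: 1.6585 7.0094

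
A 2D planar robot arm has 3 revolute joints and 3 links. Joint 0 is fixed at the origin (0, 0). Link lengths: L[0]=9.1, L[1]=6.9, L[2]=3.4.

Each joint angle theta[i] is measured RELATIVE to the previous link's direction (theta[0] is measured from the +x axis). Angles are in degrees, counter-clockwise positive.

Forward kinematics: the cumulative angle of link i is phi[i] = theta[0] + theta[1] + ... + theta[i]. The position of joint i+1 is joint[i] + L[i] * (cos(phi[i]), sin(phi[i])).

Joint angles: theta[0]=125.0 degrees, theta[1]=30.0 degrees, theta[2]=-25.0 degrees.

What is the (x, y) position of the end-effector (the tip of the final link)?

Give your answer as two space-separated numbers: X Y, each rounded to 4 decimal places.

joint[0] = (0.0000, 0.0000)  (base)
link 0: phi[0] = 125 = 125 deg
  cos(125 deg) = -0.5736, sin(125 deg) = 0.8192
  joint[1] = (0.0000, 0.0000) + 9.1 * (-0.5736, 0.8192) = (0.0000 + -5.2195, 0.0000 + 7.4543) = (-5.2195, 7.4543)
link 1: phi[1] = 125 + 30 = 155 deg
  cos(155 deg) = -0.9063, sin(155 deg) = 0.4226
  joint[2] = (-5.2195, 7.4543) + 6.9 * (-0.9063, 0.4226) = (-5.2195 + -6.2535, 7.4543 + 2.9161) = (-11.4731, 10.3703)
link 2: phi[2] = 125 + 30 + -25 = 130 deg
  cos(130 deg) = -0.6428, sin(130 deg) = 0.7660
  joint[3] = (-11.4731, 10.3703) + 3.4 * (-0.6428, 0.7660) = (-11.4731 + -2.1855, 10.3703 + 2.6046) = (-13.6585, 12.9749)
End effector: (-13.6585, 12.9749)

Answer: -13.6585 12.9749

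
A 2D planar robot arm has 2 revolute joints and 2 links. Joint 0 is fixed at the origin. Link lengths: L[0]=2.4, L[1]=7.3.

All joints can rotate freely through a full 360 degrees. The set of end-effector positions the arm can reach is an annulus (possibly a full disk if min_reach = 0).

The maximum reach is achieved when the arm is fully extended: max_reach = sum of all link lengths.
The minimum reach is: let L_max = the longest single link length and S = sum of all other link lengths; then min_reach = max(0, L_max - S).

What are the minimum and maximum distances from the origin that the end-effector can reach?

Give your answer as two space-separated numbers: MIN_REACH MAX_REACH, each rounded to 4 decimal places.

Link lengths: [2.4, 7.3]
max_reach = 2.4 + 7.3 = 9.7
L_max = max([2.4, 7.3]) = 7.3
S (sum of others) = 9.7 - 7.3 = 2.4
min_reach = max(0, 7.3 - 2.4) = max(0, 4.9) = 4.9

Answer: 4.9000 9.7000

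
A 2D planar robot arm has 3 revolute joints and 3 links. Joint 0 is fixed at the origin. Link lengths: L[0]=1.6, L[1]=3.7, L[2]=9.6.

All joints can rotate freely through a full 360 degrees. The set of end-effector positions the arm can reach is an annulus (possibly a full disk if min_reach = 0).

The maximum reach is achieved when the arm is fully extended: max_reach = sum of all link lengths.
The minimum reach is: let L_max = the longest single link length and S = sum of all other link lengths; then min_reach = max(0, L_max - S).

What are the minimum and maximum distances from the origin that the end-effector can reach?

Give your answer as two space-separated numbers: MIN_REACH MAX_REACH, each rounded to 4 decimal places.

Answer: 4.3000 14.9000

Derivation:
Link lengths: [1.6, 3.7, 9.6]
max_reach = 1.6 + 3.7 + 9.6 = 14.9
L_max = max([1.6, 3.7, 9.6]) = 9.6
S (sum of others) = 14.9 - 9.6 = 5.3
min_reach = max(0, 9.6 - 5.3) = max(0, 4.3) = 4.3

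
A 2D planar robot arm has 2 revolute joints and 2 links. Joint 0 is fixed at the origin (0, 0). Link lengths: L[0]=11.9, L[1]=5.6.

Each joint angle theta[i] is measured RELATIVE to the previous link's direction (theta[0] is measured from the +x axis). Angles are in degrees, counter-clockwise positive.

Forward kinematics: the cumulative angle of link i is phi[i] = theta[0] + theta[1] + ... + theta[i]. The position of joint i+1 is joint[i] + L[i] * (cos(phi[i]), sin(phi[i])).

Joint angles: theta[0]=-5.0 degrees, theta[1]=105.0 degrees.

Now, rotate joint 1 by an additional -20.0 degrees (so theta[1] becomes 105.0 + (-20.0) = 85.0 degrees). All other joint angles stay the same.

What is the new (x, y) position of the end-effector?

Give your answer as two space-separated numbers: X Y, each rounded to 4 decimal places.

joint[0] = (0.0000, 0.0000)  (base)
link 0: phi[0] = -5 = -5 deg
  cos(-5 deg) = 0.9962, sin(-5 deg) = -0.0872
  joint[1] = (0.0000, 0.0000) + 11.9 * (0.9962, -0.0872) = (0.0000 + 11.8547, 0.0000 + -1.0372) = (11.8547, -1.0372)
link 1: phi[1] = -5 + 85 = 80 deg
  cos(80 deg) = 0.1736, sin(80 deg) = 0.9848
  joint[2] = (11.8547, -1.0372) + 5.6 * (0.1736, 0.9848) = (11.8547 + 0.9724, -1.0372 + 5.5149) = (12.8271, 4.4778)
End effector: (12.8271, 4.4778)

Answer: 12.8271 4.4778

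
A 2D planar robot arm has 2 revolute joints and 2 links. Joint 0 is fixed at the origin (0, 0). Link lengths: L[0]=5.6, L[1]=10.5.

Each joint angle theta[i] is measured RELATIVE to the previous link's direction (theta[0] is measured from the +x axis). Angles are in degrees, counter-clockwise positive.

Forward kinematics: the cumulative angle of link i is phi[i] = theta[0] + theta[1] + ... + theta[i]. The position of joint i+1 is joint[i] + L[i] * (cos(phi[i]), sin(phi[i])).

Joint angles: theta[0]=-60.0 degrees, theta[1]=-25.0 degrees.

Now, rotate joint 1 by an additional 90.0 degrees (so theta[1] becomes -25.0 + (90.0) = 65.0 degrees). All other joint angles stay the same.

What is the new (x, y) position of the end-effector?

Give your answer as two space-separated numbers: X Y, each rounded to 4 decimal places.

joint[0] = (0.0000, 0.0000)  (base)
link 0: phi[0] = -60 = -60 deg
  cos(-60 deg) = 0.5000, sin(-60 deg) = -0.8660
  joint[1] = (0.0000, 0.0000) + 5.6 * (0.5000, -0.8660) = (0.0000 + 2.8000, 0.0000 + -4.8497) = (2.8000, -4.8497)
link 1: phi[1] = -60 + 65 = 5 deg
  cos(5 deg) = 0.9962, sin(5 deg) = 0.0872
  joint[2] = (2.8000, -4.8497) + 10.5 * (0.9962, 0.0872) = (2.8000 + 10.4600, -4.8497 + 0.9151) = (13.2600, -3.9346)
End effector: (13.2600, -3.9346)

Answer: 13.2600 -3.9346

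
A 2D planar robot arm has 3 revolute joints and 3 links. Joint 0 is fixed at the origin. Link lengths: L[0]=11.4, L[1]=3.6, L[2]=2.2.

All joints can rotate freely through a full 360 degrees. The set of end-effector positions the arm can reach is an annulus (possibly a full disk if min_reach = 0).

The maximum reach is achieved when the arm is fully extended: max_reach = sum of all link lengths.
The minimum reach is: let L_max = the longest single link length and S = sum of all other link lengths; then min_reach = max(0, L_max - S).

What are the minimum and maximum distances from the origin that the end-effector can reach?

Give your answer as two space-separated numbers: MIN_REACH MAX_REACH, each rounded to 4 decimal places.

Answer: 5.6000 17.2000

Derivation:
Link lengths: [11.4, 3.6, 2.2]
max_reach = 11.4 + 3.6 + 2.2 = 17.2
L_max = max([11.4, 3.6, 2.2]) = 11.4
S (sum of others) = 17.2 - 11.4 = 5.8
min_reach = max(0, 11.4 - 5.8) = max(0, 5.6) = 5.6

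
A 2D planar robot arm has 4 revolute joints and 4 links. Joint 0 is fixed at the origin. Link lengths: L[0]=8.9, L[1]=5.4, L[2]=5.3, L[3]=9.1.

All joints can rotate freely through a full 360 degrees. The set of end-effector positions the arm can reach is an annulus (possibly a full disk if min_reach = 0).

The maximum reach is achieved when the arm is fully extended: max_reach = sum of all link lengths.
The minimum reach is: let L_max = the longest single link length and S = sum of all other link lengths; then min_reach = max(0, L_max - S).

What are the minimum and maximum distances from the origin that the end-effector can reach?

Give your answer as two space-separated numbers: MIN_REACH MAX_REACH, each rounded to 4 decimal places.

Answer: 0.0000 28.7000

Derivation:
Link lengths: [8.9, 5.4, 5.3, 9.1]
max_reach = 8.9 + 5.4 + 5.3 + 9.1 = 28.7
L_max = max([8.9, 5.4, 5.3, 9.1]) = 9.1
S (sum of others) = 28.7 - 9.1 = 19.6
min_reach = max(0, 9.1 - 19.6) = max(0, -10.5) = 0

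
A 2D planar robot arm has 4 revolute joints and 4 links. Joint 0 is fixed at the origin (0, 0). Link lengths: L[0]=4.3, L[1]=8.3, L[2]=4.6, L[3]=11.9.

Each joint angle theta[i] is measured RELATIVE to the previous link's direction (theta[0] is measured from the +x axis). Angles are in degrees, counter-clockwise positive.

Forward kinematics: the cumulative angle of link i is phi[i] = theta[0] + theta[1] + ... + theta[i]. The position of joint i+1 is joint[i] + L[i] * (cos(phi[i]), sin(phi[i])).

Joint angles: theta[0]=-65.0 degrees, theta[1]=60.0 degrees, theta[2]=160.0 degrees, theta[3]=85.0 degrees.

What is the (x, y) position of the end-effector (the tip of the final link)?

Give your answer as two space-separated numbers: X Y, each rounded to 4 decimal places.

Answer: -0.0333 -12.9822

Derivation:
joint[0] = (0.0000, 0.0000)  (base)
link 0: phi[0] = -65 = -65 deg
  cos(-65 deg) = 0.4226, sin(-65 deg) = -0.9063
  joint[1] = (0.0000, 0.0000) + 4.3 * (0.4226, -0.9063) = (0.0000 + 1.8173, 0.0000 + -3.8971) = (1.8173, -3.8971)
link 1: phi[1] = -65 + 60 = -5 deg
  cos(-5 deg) = 0.9962, sin(-5 deg) = -0.0872
  joint[2] = (1.8173, -3.8971) + 8.3 * (0.9962, -0.0872) = (1.8173 + 8.2684, -3.8971 + -0.7234) = (10.0857, -4.6205)
link 2: phi[2] = -65 + 60 + 160 = 155 deg
  cos(155 deg) = -0.9063, sin(155 deg) = 0.4226
  joint[3] = (10.0857, -4.6205) + 4.6 * (-0.9063, 0.4226) = (10.0857 + -4.1690, -4.6205 + 1.9440) = (5.9167, -2.6765)
link 3: phi[3] = -65 + 60 + 160 + 85 = 240 deg
  cos(240 deg) = -0.5000, sin(240 deg) = -0.8660
  joint[4] = (5.9167, -2.6765) + 11.9 * (-0.5000, -0.8660) = (5.9167 + -5.9500, -2.6765 + -10.3057) = (-0.0333, -12.9822)
End effector: (-0.0333, -12.9822)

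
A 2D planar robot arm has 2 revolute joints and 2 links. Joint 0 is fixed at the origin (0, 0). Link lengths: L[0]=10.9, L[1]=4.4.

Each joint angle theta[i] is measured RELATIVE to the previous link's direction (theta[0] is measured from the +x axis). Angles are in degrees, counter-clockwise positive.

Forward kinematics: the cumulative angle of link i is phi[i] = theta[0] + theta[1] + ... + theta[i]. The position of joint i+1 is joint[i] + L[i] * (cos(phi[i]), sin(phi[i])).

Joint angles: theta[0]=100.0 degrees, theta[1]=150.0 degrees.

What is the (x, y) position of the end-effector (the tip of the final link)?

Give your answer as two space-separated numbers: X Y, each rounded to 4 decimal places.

joint[0] = (0.0000, 0.0000)  (base)
link 0: phi[0] = 100 = 100 deg
  cos(100 deg) = -0.1736, sin(100 deg) = 0.9848
  joint[1] = (0.0000, 0.0000) + 10.9 * (-0.1736, 0.9848) = (0.0000 + -1.8928, 0.0000 + 10.7344) = (-1.8928, 10.7344)
link 1: phi[1] = 100 + 150 = 250 deg
  cos(250 deg) = -0.3420, sin(250 deg) = -0.9397
  joint[2] = (-1.8928, 10.7344) + 4.4 * (-0.3420, -0.9397) = (-1.8928 + -1.5049, 10.7344 + -4.1346) = (-3.3977, 6.5998)
End effector: (-3.3977, 6.5998)

Answer: -3.3977 6.5998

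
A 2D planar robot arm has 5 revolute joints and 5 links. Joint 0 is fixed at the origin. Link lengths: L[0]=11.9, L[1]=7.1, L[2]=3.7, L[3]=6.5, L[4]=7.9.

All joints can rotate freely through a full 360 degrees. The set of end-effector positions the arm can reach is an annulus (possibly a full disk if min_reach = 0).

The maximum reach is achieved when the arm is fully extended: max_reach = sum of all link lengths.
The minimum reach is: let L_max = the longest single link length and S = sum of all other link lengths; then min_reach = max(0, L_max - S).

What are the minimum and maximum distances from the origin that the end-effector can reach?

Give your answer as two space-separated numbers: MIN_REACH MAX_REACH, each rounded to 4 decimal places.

Link lengths: [11.9, 7.1, 3.7, 6.5, 7.9]
max_reach = 11.9 + 7.1 + 3.7 + 6.5 + 7.9 = 37.1
L_max = max([11.9, 7.1, 3.7, 6.5, 7.9]) = 11.9
S (sum of others) = 37.1 - 11.9 = 25.2
min_reach = max(0, 11.9 - 25.2) = max(0, -13.3) = 0

Answer: 0.0000 37.1000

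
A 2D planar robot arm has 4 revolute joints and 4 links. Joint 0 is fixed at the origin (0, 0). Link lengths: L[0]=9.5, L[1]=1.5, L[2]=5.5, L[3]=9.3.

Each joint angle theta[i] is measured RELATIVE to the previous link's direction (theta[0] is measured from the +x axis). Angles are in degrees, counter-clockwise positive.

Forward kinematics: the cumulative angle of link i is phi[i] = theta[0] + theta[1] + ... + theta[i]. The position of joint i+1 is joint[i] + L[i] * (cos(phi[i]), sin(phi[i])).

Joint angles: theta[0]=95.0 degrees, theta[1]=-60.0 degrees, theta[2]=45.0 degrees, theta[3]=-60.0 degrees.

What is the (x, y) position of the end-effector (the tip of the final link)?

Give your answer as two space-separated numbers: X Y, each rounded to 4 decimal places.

joint[0] = (0.0000, 0.0000)  (base)
link 0: phi[0] = 95 = 95 deg
  cos(95 deg) = -0.0872, sin(95 deg) = 0.9962
  joint[1] = (0.0000, 0.0000) + 9.5 * (-0.0872, 0.9962) = (0.0000 + -0.8280, 0.0000 + 9.4638) = (-0.8280, 9.4638)
link 1: phi[1] = 95 + -60 = 35 deg
  cos(35 deg) = 0.8192, sin(35 deg) = 0.5736
  joint[2] = (-0.8280, 9.4638) + 1.5 * (0.8192, 0.5736) = (-0.8280 + 1.2287, 9.4638 + 0.8604) = (0.4007, 10.3242)
link 2: phi[2] = 95 + -60 + 45 = 80 deg
  cos(80 deg) = 0.1736, sin(80 deg) = 0.9848
  joint[3] = (0.4007, 10.3242) + 5.5 * (0.1736, 0.9848) = (0.4007 + 0.9551, 10.3242 + 5.4164) = (1.3558, 15.7407)
link 3: phi[3] = 95 + -60 + 45 + -60 = 20 deg
  cos(20 deg) = 0.9397, sin(20 deg) = 0.3420
  joint[4] = (1.3558, 15.7407) + 9.3 * (0.9397, 0.3420) = (1.3558 + 8.7391, 15.7407 + 3.1808) = (10.0950, 18.9214)
End effector: (10.0950, 18.9214)

Answer: 10.0950 18.9214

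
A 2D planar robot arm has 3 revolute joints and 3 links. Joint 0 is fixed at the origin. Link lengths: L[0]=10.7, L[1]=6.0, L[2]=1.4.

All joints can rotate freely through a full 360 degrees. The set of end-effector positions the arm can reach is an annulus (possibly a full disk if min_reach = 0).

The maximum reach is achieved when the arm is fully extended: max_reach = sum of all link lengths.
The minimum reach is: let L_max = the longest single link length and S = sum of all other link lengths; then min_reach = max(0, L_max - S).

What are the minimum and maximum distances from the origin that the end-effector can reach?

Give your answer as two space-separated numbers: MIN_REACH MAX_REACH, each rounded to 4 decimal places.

Answer: 3.3000 18.1000

Derivation:
Link lengths: [10.7, 6.0, 1.4]
max_reach = 10.7 + 6 + 1.4 = 18.1
L_max = max([10.7, 6.0, 1.4]) = 10.7
S (sum of others) = 18.1 - 10.7 = 7.4
min_reach = max(0, 10.7 - 7.4) = max(0, 3.3) = 3.3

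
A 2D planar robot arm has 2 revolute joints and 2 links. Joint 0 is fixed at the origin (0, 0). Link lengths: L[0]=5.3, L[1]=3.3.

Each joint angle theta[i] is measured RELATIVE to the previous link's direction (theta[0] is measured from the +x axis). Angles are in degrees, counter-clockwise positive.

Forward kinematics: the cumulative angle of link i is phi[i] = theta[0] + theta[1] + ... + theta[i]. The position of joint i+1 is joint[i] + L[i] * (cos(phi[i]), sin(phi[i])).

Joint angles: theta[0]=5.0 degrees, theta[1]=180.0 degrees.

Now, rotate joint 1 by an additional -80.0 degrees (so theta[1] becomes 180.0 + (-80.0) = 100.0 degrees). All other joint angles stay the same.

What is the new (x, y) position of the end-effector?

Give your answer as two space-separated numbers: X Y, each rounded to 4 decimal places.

Answer: 4.4257 3.6495

Derivation:
joint[0] = (0.0000, 0.0000)  (base)
link 0: phi[0] = 5 = 5 deg
  cos(5 deg) = 0.9962, sin(5 deg) = 0.0872
  joint[1] = (0.0000, 0.0000) + 5.3 * (0.9962, 0.0872) = (0.0000 + 5.2798, 0.0000 + 0.4619) = (5.2798, 0.4619)
link 1: phi[1] = 5 + 100 = 105 deg
  cos(105 deg) = -0.2588, sin(105 deg) = 0.9659
  joint[2] = (5.2798, 0.4619) + 3.3 * (-0.2588, 0.9659) = (5.2798 + -0.8541, 0.4619 + 3.1876) = (4.4257, 3.6495)
End effector: (4.4257, 3.6495)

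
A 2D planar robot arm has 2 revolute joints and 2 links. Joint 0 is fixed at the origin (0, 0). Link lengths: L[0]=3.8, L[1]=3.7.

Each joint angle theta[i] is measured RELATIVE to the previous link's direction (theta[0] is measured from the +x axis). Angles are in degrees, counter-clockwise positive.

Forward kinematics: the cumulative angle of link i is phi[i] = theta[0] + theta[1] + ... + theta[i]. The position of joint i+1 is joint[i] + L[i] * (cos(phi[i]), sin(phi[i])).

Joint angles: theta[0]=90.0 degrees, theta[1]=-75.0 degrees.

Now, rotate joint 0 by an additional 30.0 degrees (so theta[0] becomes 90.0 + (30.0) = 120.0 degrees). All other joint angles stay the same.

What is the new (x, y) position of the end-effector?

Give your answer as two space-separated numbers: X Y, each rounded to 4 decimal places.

Answer: 0.7163 5.9072

Derivation:
joint[0] = (0.0000, 0.0000)  (base)
link 0: phi[0] = 120 = 120 deg
  cos(120 deg) = -0.5000, sin(120 deg) = 0.8660
  joint[1] = (0.0000, 0.0000) + 3.8 * (-0.5000, 0.8660) = (0.0000 + -1.9000, 0.0000 + 3.2909) = (-1.9000, 3.2909)
link 1: phi[1] = 120 + -75 = 45 deg
  cos(45 deg) = 0.7071, sin(45 deg) = 0.7071
  joint[2] = (-1.9000, 3.2909) + 3.7 * (0.7071, 0.7071) = (-1.9000 + 2.6163, 3.2909 + 2.6163) = (0.7163, 5.9072)
End effector: (0.7163, 5.9072)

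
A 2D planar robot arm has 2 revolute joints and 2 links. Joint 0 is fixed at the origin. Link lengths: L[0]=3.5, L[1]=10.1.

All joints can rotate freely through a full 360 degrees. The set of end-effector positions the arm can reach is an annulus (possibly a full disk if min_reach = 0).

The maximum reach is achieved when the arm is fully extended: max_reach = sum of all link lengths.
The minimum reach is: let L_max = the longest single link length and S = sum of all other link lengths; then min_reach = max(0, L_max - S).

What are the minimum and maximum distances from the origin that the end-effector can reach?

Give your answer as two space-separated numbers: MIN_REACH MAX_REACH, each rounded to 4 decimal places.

Link lengths: [3.5, 10.1]
max_reach = 3.5 + 10.1 = 13.6
L_max = max([3.5, 10.1]) = 10.1
S (sum of others) = 13.6 - 10.1 = 3.5
min_reach = max(0, 10.1 - 3.5) = max(0, 6.6) = 6.6

Answer: 6.6000 13.6000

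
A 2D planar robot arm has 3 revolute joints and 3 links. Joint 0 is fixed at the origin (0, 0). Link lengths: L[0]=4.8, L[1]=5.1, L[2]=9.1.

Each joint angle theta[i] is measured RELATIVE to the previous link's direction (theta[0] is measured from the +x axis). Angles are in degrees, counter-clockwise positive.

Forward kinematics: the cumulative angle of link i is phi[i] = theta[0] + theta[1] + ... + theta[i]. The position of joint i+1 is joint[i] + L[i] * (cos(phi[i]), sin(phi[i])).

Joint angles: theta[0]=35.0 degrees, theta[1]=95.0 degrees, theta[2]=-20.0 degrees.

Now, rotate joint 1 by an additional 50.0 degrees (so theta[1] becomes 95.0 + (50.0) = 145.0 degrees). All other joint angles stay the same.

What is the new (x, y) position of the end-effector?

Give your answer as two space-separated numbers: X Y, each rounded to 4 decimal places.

Answer: -9.7193 5.8656

Derivation:
joint[0] = (0.0000, 0.0000)  (base)
link 0: phi[0] = 35 = 35 deg
  cos(35 deg) = 0.8192, sin(35 deg) = 0.5736
  joint[1] = (0.0000, 0.0000) + 4.8 * (0.8192, 0.5736) = (0.0000 + 3.9319, 0.0000 + 2.7532) = (3.9319, 2.7532)
link 1: phi[1] = 35 + 145 = 180 deg
  cos(180 deg) = -1.0000, sin(180 deg) = 0.0000
  joint[2] = (3.9319, 2.7532) + 5.1 * (-1.0000, 0.0000) = (3.9319 + -5.1000, 2.7532 + 0.0000) = (-1.1681, 2.7532)
link 2: phi[2] = 35 + 145 + -20 = 160 deg
  cos(160 deg) = -0.9397, sin(160 deg) = 0.3420
  joint[3] = (-1.1681, 2.7532) + 9.1 * (-0.9397, 0.3420) = (-1.1681 + -8.5512, 2.7532 + 3.1124) = (-9.7193, 5.8656)
End effector: (-9.7193, 5.8656)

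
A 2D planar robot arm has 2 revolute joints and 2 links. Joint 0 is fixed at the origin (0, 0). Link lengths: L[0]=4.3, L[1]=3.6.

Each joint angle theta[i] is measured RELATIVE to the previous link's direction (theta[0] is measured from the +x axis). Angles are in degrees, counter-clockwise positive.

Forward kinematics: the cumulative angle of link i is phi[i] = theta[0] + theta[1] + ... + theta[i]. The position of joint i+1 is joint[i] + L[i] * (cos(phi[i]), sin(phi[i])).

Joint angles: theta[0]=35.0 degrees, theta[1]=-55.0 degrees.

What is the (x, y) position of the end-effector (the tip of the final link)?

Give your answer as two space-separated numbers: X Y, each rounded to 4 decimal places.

joint[0] = (0.0000, 0.0000)  (base)
link 0: phi[0] = 35 = 35 deg
  cos(35 deg) = 0.8192, sin(35 deg) = 0.5736
  joint[1] = (0.0000, 0.0000) + 4.3 * (0.8192, 0.5736) = (0.0000 + 3.5224, 0.0000 + 2.4664) = (3.5224, 2.4664)
link 1: phi[1] = 35 + -55 = -20 deg
  cos(-20 deg) = 0.9397, sin(-20 deg) = -0.3420
  joint[2] = (3.5224, 2.4664) + 3.6 * (0.9397, -0.3420) = (3.5224 + 3.3829, 2.4664 + -1.2313) = (6.9052, 1.2351)
End effector: (6.9052, 1.2351)

Answer: 6.9052 1.2351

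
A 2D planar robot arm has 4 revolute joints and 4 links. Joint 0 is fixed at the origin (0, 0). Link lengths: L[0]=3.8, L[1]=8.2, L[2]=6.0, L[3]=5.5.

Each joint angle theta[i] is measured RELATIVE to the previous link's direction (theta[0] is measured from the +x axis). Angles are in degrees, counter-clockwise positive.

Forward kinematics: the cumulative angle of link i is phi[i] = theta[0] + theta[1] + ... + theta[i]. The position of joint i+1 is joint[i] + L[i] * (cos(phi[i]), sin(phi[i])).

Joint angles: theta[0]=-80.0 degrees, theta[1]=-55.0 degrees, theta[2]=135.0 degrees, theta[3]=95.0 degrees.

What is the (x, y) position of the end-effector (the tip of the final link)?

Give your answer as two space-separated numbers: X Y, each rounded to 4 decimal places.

joint[0] = (0.0000, 0.0000)  (base)
link 0: phi[0] = -80 = -80 deg
  cos(-80 deg) = 0.1736, sin(-80 deg) = -0.9848
  joint[1] = (0.0000, 0.0000) + 3.8 * (0.1736, -0.9848) = (0.0000 + 0.6599, 0.0000 + -3.7423) = (0.6599, -3.7423)
link 1: phi[1] = -80 + -55 = -135 deg
  cos(-135 deg) = -0.7071, sin(-135 deg) = -0.7071
  joint[2] = (0.6599, -3.7423) + 8.2 * (-0.7071, -0.7071) = (0.6599 + -5.7983, -3.7423 + -5.7983) = (-5.1384, -9.5405)
link 2: phi[2] = -80 + -55 + 135 = 0 deg
  cos(0 deg) = 1.0000, sin(0 deg) = 0.0000
  joint[3] = (-5.1384, -9.5405) + 6 * (1.0000, 0.0000) = (-5.1384 + 6.0000, -9.5405 + 0.0000) = (0.8616, -9.5405)
link 3: phi[3] = -80 + -55 + 135 + 95 = 95 deg
  cos(95 deg) = -0.0872, sin(95 deg) = 0.9962
  joint[4] = (0.8616, -9.5405) + 5.5 * (-0.0872, 0.9962) = (0.8616 + -0.4794, -9.5405 + 5.4791) = (0.3822, -4.0615)
End effector: (0.3822, -4.0615)

Answer: 0.3822 -4.0615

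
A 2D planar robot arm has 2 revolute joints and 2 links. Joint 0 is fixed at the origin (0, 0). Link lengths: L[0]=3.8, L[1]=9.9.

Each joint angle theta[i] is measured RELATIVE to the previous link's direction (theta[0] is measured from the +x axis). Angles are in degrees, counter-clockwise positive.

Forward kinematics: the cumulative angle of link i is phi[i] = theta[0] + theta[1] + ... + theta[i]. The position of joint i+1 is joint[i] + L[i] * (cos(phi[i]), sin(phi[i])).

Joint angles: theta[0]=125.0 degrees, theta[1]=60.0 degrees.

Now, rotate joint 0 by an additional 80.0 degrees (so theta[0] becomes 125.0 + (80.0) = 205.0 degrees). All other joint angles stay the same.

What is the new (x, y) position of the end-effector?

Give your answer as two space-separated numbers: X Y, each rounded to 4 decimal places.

Answer: -4.3068 -11.4683

Derivation:
joint[0] = (0.0000, 0.0000)  (base)
link 0: phi[0] = 205 = 205 deg
  cos(205 deg) = -0.9063, sin(205 deg) = -0.4226
  joint[1] = (0.0000, 0.0000) + 3.8 * (-0.9063, -0.4226) = (0.0000 + -3.4440, 0.0000 + -1.6059) = (-3.4440, -1.6059)
link 1: phi[1] = 205 + 60 = 265 deg
  cos(265 deg) = -0.0872, sin(265 deg) = -0.9962
  joint[2] = (-3.4440, -1.6059) + 9.9 * (-0.0872, -0.9962) = (-3.4440 + -0.8628, -1.6059 + -9.8623) = (-4.3068, -11.4683)
End effector: (-4.3068, -11.4683)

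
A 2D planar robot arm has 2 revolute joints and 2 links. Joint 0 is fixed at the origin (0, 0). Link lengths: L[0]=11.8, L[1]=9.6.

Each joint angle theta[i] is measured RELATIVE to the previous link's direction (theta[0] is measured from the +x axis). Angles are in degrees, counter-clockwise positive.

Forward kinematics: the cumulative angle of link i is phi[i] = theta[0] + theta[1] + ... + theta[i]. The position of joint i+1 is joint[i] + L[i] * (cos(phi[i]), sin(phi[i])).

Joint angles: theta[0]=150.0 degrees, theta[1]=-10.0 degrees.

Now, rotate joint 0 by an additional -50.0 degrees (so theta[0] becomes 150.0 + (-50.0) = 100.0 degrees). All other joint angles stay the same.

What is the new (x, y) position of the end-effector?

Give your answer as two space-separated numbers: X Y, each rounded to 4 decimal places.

Answer: -2.0490 21.2207

Derivation:
joint[0] = (0.0000, 0.0000)  (base)
link 0: phi[0] = 100 = 100 deg
  cos(100 deg) = -0.1736, sin(100 deg) = 0.9848
  joint[1] = (0.0000, 0.0000) + 11.8 * (-0.1736, 0.9848) = (0.0000 + -2.0490, 0.0000 + 11.6207) = (-2.0490, 11.6207)
link 1: phi[1] = 100 + -10 = 90 deg
  cos(90 deg) = 0.0000, sin(90 deg) = 1.0000
  joint[2] = (-2.0490, 11.6207) + 9.6 * (0.0000, 1.0000) = (-2.0490 + 0.0000, 11.6207 + 9.6000) = (-2.0490, 21.2207)
End effector: (-2.0490, 21.2207)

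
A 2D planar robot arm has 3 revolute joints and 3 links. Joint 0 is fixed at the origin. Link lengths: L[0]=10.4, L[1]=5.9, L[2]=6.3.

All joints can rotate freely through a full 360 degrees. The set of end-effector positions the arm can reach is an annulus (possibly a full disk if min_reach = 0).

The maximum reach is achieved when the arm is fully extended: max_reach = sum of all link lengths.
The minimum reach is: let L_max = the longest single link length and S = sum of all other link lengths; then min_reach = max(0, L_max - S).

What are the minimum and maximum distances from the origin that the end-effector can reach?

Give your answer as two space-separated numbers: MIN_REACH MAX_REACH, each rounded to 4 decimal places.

Link lengths: [10.4, 5.9, 6.3]
max_reach = 10.4 + 5.9 + 6.3 = 22.6
L_max = max([10.4, 5.9, 6.3]) = 10.4
S (sum of others) = 22.6 - 10.4 = 12.2
min_reach = max(0, 10.4 - 12.2) = max(0, -1.8) = 0

Answer: 0.0000 22.6000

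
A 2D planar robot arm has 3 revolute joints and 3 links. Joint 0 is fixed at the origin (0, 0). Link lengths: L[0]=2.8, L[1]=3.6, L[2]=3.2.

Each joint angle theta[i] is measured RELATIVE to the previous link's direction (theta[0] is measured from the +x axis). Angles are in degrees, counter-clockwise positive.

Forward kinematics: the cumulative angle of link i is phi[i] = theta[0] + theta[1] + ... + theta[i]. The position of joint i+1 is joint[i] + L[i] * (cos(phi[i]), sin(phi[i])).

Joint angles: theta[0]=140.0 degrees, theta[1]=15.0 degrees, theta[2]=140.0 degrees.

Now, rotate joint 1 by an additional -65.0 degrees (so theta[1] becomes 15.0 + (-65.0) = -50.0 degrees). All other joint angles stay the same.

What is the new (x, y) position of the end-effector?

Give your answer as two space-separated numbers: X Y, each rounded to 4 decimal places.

Answer: -4.2018 2.9485

Derivation:
joint[0] = (0.0000, 0.0000)  (base)
link 0: phi[0] = 140 = 140 deg
  cos(140 deg) = -0.7660, sin(140 deg) = 0.6428
  joint[1] = (0.0000, 0.0000) + 2.8 * (-0.7660, 0.6428) = (0.0000 + -2.1449, 0.0000 + 1.7998) = (-2.1449, 1.7998)
link 1: phi[1] = 140 + -50 = 90 deg
  cos(90 deg) = 0.0000, sin(90 deg) = 1.0000
  joint[2] = (-2.1449, 1.7998) + 3.6 * (0.0000, 1.0000) = (-2.1449 + 0.0000, 1.7998 + 3.6000) = (-2.1449, 5.3998)
link 2: phi[2] = 140 + -50 + 140 = 230 deg
  cos(230 deg) = -0.6428, sin(230 deg) = -0.7660
  joint[3] = (-2.1449, 5.3998) + 3.2 * (-0.6428, -0.7660) = (-2.1449 + -2.0569, 5.3998 + -2.4513) = (-4.2018, 2.9485)
End effector: (-4.2018, 2.9485)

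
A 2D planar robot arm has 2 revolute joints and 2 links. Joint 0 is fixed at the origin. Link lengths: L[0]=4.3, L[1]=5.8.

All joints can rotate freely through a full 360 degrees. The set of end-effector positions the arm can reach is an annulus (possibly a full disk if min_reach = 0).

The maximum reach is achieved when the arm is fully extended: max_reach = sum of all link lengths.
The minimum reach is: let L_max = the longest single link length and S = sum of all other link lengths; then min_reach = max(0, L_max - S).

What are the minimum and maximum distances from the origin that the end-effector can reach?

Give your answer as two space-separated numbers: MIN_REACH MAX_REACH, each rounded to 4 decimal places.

Answer: 1.5000 10.1000

Derivation:
Link lengths: [4.3, 5.8]
max_reach = 4.3 + 5.8 = 10.1
L_max = max([4.3, 5.8]) = 5.8
S (sum of others) = 10.1 - 5.8 = 4.3
min_reach = max(0, 5.8 - 4.3) = max(0, 1.5) = 1.5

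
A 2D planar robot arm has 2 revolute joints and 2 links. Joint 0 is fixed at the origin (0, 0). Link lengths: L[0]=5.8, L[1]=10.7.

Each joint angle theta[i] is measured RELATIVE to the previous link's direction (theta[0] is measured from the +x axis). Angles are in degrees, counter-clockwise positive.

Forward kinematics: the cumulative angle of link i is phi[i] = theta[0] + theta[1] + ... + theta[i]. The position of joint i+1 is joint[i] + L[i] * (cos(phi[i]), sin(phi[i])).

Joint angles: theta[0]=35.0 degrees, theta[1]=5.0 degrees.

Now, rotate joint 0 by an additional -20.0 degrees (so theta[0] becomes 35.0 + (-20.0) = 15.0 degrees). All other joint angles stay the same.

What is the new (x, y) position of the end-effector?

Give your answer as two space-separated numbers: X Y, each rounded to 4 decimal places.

Answer: 15.6571 5.1608

Derivation:
joint[0] = (0.0000, 0.0000)  (base)
link 0: phi[0] = 15 = 15 deg
  cos(15 deg) = 0.9659, sin(15 deg) = 0.2588
  joint[1] = (0.0000, 0.0000) + 5.8 * (0.9659, 0.2588) = (0.0000 + 5.6024, 0.0000 + 1.5012) = (5.6024, 1.5012)
link 1: phi[1] = 15 + 5 = 20 deg
  cos(20 deg) = 0.9397, sin(20 deg) = 0.3420
  joint[2] = (5.6024, 1.5012) + 10.7 * (0.9397, 0.3420) = (5.6024 + 10.0547, 1.5012 + 3.6596) = (15.6571, 5.1608)
End effector: (15.6571, 5.1608)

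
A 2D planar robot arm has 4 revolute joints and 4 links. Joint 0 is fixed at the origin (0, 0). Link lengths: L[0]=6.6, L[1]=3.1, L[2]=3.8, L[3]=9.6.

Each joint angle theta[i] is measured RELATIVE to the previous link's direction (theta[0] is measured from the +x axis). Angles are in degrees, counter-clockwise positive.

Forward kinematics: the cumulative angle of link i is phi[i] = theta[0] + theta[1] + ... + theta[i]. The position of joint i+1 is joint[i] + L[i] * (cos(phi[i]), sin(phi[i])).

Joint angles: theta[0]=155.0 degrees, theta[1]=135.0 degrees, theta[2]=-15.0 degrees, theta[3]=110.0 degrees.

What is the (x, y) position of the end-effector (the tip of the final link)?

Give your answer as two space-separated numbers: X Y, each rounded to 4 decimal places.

Answer: 4.1104 0.1478

Derivation:
joint[0] = (0.0000, 0.0000)  (base)
link 0: phi[0] = 155 = 155 deg
  cos(155 deg) = -0.9063, sin(155 deg) = 0.4226
  joint[1] = (0.0000, 0.0000) + 6.6 * (-0.9063, 0.4226) = (0.0000 + -5.9816, 0.0000 + 2.7893) = (-5.9816, 2.7893)
link 1: phi[1] = 155 + 135 = 290 deg
  cos(290 deg) = 0.3420, sin(290 deg) = -0.9397
  joint[2] = (-5.9816, 2.7893) + 3.1 * (0.3420, -0.9397) = (-5.9816 + 1.0603, 2.7893 + -2.9130) = (-4.9214, -0.1238)
link 2: phi[2] = 155 + 135 + -15 = 275 deg
  cos(275 deg) = 0.0872, sin(275 deg) = -0.9962
  joint[3] = (-4.9214, -0.1238) + 3.8 * (0.0872, -0.9962) = (-4.9214 + 0.3312, -0.1238 + -3.7855) = (-4.5902, -3.9093)
link 3: phi[3] = 155 + 135 + -15 + 110 = 385 deg
  cos(385 deg) = 0.9063, sin(385 deg) = 0.4226
  joint[4] = (-4.5902, -3.9093) + 9.6 * (0.9063, 0.4226) = (-4.5902 + 8.7006, -3.9093 + 4.0571) = (4.1104, 0.1478)
End effector: (4.1104, 0.1478)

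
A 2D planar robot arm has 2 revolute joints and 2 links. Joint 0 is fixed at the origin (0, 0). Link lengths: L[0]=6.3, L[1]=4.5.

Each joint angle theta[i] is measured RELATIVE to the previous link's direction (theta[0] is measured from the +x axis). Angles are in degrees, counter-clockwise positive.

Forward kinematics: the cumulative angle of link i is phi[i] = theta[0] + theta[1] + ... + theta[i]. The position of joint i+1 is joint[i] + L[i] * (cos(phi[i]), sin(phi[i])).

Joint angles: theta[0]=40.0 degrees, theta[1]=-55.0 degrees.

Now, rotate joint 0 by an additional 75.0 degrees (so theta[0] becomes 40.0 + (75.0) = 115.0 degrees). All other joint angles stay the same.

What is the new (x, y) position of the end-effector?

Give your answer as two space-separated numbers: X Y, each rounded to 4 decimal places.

Answer: -0.4125 9.6069

Derivation:
joint[0] = (0.0000, 0.0000)  (base)
link 0: phi[0] = 115 = 115 deg
  cos(115 deg) = -0.4226, sin(115 deg) = 0.9063
  joint[1] = (0.0000, 0.0000) + 6.3 * (-0.4226, 0.9063) = (0.0000 + -2.6625, 0.0000 + 5.7097) = (-2.6625, 5.7097)
link 1: phi[1] = 115 + -55 = 60 deg
  cos(60 deg) = 0.5000, sin(60 deg) = 0.8660
  joint[2] = (-2.6625, 5.7097) + 4.5 * (0.5000, 0.8660) = (-2.6625 + 2.2500, 5.7097 + 3.8971) = (-0.4125, 9.6069)
End effector: (-0.4125, 9.6069)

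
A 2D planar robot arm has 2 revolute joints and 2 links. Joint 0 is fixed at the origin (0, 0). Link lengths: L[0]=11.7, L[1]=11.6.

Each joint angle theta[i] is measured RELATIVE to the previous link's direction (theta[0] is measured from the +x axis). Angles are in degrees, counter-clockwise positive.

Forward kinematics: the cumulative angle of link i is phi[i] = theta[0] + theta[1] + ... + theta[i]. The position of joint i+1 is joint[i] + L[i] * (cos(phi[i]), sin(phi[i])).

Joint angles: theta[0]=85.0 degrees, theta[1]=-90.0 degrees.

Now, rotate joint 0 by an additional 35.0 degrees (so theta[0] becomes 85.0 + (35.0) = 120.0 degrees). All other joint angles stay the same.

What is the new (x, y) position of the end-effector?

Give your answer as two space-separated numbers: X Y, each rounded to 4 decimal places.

Answer: 4.1959 15.9325

Derivation:
joint[0] = (0.0000, 0.0000)  (base)
link 0: phi[0] = 120 = 120 deg
  cos(120 deg) = -0.5000, sin(120 deg) = 0.8660
  joint[1] = (0.0000, 0.0000) + 11.7 * (-0.5000, 0.8660) = (0.0000 + -5.8500, 0.0000 + 10.1325) = (-5.8500, 10.1325)
link 1: phi[1] = 120 + -90 = 30 deg
  cos(30 deg) = 0.8660, sin(30 deg) = 0.5000
  joint[2] = (-5.8500, 10.1325) + 11.6 * (0.8660, 0.5000) = (-5.8500 + 10.0459, 10.1325 + 5.8000) = (4.1959, 15.9325)
End effector: (4.1959, 15.9325)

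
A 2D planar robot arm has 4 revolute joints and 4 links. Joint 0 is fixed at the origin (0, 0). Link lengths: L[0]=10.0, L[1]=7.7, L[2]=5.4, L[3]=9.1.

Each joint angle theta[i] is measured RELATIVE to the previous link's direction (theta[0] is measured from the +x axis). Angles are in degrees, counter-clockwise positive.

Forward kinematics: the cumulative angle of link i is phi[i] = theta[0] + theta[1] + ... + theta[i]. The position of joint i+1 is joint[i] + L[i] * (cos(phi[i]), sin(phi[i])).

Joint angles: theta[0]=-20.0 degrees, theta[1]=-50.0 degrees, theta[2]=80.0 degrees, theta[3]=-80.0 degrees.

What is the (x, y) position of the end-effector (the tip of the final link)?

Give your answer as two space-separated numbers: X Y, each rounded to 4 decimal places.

Answer: 20.4608 -18.2693

Derivation:
joint[0] = (0.0000, 0.0000)  (base)
link 0: phi[0] = -20 = -20 deg
  cos(-20 deg) = 0.9397, sin(-20 deg) = -0.3420
  joint[1] = (0.0000, 0.0000) + 10 * (0.9397, -0.3420) = (0.0000 + 9.3969, 0.0000 + -3.4202) = (9.3969, -3.4202)
link 1: phi[1] = -20 + -50 = -70 deg
  cos(-70 deg) = 0.3420, sin(-70 deg) = -0.9397
  joint[2] = (9.3969, -3.4202) + 7.7 * (0.3420, -0.9397) = (9.3969 + 2.6336, -3.4202 + -7.2356) = (12.0305, -10.6558)
link 2: phi[2] = -20 + -50 + 80 = 10 deg
  cos(10 deg) = 0.9848, sin(10 deg) = 0.1736
  joint[3] = (12.0305, -10.6558) + 5.4 * (0.9848, 0.1736) = (12.0305 + 5.3180, -10.6558 + 0.9377) = (17.3484, -9.7181)
link 3: phi[3] = -20 + -50 + 80 + -80 = -70 deg
  cos(-70 deg) = 0.3420, sin(-70 deg) = -0.9397
  joint[4] = (17.3484, -9.7181) + 9.1 * (0.3420, -0.9397) = (17.3484 + 3.1124, -9.7181 + -8.5512) = (20.4608, -18.2693)
End effector: (20.4608, -18.2693)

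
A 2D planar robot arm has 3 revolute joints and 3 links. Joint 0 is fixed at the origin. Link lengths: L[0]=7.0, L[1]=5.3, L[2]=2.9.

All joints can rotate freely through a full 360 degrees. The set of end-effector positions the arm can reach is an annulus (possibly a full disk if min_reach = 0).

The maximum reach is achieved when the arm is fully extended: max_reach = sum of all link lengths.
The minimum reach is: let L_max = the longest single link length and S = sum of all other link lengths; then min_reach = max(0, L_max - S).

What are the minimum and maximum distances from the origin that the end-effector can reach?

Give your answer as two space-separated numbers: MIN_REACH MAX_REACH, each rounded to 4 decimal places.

Answer: 0.0000 15.2000

Derivation:
Link lengths: [7.0, 5.3, 2.9]
max_reach = 7 + 5.3 + 2.9 = 15.2
L_max = max([7.0, 5.3, 2.9]) = 7
S (sum of others) = 15.2 - 7 = 8.2
min_reach = max(0, 7 - 8.2) = max(0, -1.2) = 0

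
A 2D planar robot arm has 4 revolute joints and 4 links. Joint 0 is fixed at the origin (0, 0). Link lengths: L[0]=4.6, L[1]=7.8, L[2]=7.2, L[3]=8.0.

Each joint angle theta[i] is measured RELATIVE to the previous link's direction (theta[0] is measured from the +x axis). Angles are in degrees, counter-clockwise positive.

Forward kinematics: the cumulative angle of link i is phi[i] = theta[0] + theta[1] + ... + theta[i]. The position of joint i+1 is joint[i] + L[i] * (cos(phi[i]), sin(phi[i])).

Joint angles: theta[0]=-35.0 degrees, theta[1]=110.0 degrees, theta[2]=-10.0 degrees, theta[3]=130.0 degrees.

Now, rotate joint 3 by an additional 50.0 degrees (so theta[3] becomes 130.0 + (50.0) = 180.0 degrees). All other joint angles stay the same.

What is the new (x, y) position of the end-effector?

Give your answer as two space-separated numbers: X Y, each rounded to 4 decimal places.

Answer: 5.4488 4.1707

Derivation:
joint[0] = (0.0000, 0.0000)  (base)
link 0: phi[0] = -35 = -35 deg
  cos(-35 deg) = 0.8192, sin(-35 deg) = -0.5736
  joint[1] = (0.0000, 0.0000) + 4.6 * (0.8192, -0.5736) = (0.0000 + 3.7681, 0.0000 + -2.6385) = (3.7681, -2.6385)
link 1: phi[1] = -35 + 110 = 75 deg
  cos(75 deg) = 0.2588, sin(75 deg) = 0.9659
  joint[2] = (3.7681, -2.6385) + 7.8 * (0.2588, 0.9659) = (3.7681 + 2.0188, -2.6385 + 7.5342) = (5.7869, 4.8958)
link 2: phi[2] = -35 + 110 + -10 = 65 deg
  cos(65 deg) = 0.4226, sin(65 deg) = 0.9063
  joint[3] = (5.7869, 4.8958) + 7.2 * (0.4226, 0.9063) = (5.7869 + 3.0429, 4.8958 + 6.5254) = (8.8297, 11.4212)
link 3: phi[3] = -35 + 110 + -10 + 180 = 245 deg
  cos(245 deg) = -0.4226, sin(245 deg) = -0.9063
  joint[4] = (8.8297, 11.4212) + 8 * (-0.4226, -0.9063) = (8.8297 + -3.3809, 11.4212 + -7.2505) = (5.4488, 4.1707)
End effector: (5.4488, 4.1707)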